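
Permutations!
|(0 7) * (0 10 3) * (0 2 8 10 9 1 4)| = |(0 7 9 1 4)(2 8 10 3)| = 20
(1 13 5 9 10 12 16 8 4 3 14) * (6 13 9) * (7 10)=[0, 9, 2, 14, 3, 6, 13, 10, 4, 7, 12, 11, 16, 5, 1, 15, 8]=(1 9 7 10 12 16 8 4 3 14)(5 6 13)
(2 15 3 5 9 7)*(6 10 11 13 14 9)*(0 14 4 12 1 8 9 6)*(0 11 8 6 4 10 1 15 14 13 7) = (0 13 10 8 9)(1 6)(2 14 4 12 15 3 5 11 7) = [13, 6, 14, 5, 12, 11, 1, 2, 9, 0, 8, 7, 15, 10, 4, 3]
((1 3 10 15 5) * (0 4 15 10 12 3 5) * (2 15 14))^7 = ((0 4 14 2 15)(1 5)(3 12))^7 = (0 14 15 4 2)(1 5)(3 12)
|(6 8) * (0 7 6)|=|(0 7 6 8)|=4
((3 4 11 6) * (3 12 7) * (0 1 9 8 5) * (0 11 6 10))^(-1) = (0 10 11 5 8 9 1)(3 7 12 6 4)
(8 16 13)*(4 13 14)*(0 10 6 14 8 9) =(0 10 6 14 4 13 9)(8 16) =[10, 1, 2, 3, 13, 5, 14, 7, 16, 0, 6, 11, 12, 9, 4, 15, 8]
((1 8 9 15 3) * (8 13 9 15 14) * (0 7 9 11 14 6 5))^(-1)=((0 7 9 6 5)(1 13 11 14 8 15 3))^(-1)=(0 5 6 9 7)(1 3 15 8 14 11 13)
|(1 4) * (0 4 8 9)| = 5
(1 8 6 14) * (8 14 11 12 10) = (1 14)(6 11 12 10 8) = [0, 14, 2, 3, 4, 5, 11, 7, 6, 9, 8, 12, 10, 13, 1]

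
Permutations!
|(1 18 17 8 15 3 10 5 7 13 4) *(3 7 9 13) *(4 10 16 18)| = 28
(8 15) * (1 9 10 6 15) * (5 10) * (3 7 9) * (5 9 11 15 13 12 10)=[0, 3, 2, 7, 4, 5, 13, 11, 1, 9, 6, 15, 10, 12, 14, 8]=(1 3 7 11 15 8)(6 13 12 10)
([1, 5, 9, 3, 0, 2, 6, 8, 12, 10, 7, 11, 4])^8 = [12, 4, 1, 3, 8, 0, 6, 9, 10, 5, 2, 11, 7]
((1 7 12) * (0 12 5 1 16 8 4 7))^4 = (0 4)(1 8)(5 16)(7 12)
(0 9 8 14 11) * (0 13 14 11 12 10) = (0 9 8 11 13 14 12 10) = [9, 1, 2, 3, 4, 5, 6, 7, 11, 8, 0, 13, 10, 14, 12]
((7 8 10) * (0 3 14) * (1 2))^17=(0 14 3)(1 2)(7 10 8)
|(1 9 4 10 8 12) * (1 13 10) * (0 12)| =15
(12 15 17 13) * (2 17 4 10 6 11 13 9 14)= (2 17 9 14)(4 10 6 11 13 12 15)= [0, 1, 17, 3, 10, 5, 11, 7, 8, 14, 6, 13, 15, 12, 2, 4, 16, 9]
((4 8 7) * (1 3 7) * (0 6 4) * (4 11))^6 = ((0 6 11 4 8 1 3 7))^6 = (0 3 8 11)(1 4 6 7)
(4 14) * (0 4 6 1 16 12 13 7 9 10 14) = [4, 16, 2, 3, 0, 5, 1, 9, 8, 10, 14, 11, 13, 7, 6, 15, 12] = (0 4)(1 16 12 13 7 9 10 14 6)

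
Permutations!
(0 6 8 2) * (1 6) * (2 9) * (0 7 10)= [1, 6, 7, 3, 4, 5, 8, 10, 9, 2, 0]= (0 1 6 8 9 2 7 10)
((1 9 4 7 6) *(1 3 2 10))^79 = (1 10 2 3 6 7 4 9)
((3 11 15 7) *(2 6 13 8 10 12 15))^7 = (2 7 10 6 3 12 13 11 15 8)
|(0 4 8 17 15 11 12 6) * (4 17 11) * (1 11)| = 9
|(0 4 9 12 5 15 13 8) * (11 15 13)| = |(0 4 9 12 5 13 8)(11 15)| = 14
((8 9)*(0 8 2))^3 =((0 8 9 2))^3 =(0 2 9 8)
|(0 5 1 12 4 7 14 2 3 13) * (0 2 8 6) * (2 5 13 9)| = |(0 13 5 1 12 4 7 14 8 6)(2 3 9)| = 30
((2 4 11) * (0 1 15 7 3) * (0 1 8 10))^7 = (0 8 10)(1 3 7 15)(2 4 11)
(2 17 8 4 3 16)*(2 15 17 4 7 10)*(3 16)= [0, 1, 4, 3, 16, 5, 6, 10, 7, 9, 2, 11, 12, 13, 14, 17, 15, 8]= (2 4 16 15 17 8 7 10)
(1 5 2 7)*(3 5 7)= (1 7)(2 3 5)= [0, 7, 3, 5, 4, 2, 6, 1]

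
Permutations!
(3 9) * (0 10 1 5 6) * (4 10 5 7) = (0 5 6)(1 7 4 10)(3 9) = [5, 7, 2, 9, 10, 6, 0, 4, 8, 3, 1]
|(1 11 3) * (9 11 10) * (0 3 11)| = 5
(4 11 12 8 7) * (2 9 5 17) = [0, 1, 9, 3, 11, 17, 6, 4, 7, 5, 10, 12, 8, 13, 14, 15, 16, 2] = (2 9 5 17)(4 11 12 8 7)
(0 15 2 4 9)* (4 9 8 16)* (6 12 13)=(0 15 2 9)(4 8 16)(6 12 13)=[15, 1, 9, 3, 8, 5, 12, 7, 16, 0, 10, 11, 13, 6, 14, 2, 4]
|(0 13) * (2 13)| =3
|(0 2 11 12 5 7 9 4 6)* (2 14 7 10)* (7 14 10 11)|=|(14)(0 10 2 7 9 4 6)(5 11 12)|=21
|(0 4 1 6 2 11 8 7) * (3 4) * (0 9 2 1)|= 30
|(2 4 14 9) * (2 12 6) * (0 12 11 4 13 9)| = |(0 12 6 2 13 9 11 4 14)| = 9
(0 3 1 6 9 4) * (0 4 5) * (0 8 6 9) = [3, 9, 2, 1, 4, 8, 0, 7, 6, 5] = (0 3 1 9 5 8 6)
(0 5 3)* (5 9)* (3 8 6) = (0 9 5 8 6 3) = [9, 1, 2, 0, 4, 8, 3, 7, 6, 5]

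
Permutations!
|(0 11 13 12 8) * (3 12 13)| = 5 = |(13)(0 11 3 12 8)|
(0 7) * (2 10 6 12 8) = (0 7)(2 10 6 12 8) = [7, 1, 10, 3, 4, 5, 12, 0, 2, 9, 6, 11, 8]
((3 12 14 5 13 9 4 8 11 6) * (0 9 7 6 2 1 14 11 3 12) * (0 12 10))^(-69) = ((0 9 4 8 3 12 11 2 1 14 5 13 7 6 10))^(-69) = (0 11 7 8 14)(1 10 12 13 4)(2 6 3 5 9)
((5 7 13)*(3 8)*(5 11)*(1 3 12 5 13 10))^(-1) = (1 10 7 5 12 8 3)(11 13)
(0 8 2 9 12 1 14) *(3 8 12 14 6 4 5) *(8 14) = (0 12 1 6 4 5 3 14)(2 9 8) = [12, 6, 9, 14, 5, 3, 4, 7, 2, 8, 10, 11, 1, 13, 0]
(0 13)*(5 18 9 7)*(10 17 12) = [13, 1, 2, 3, 4, 18, 6, 5, 8, 7, 17, 11, 10, 0, 14, 15, 16, 12, 9] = (0 13)(5 18 9 7)(10 17 12)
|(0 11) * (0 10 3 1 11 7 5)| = 12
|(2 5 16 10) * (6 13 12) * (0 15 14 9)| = |(0 15 14 9)(2 5 16 10)(6 13 12)| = 12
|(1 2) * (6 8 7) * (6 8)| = |(1 2)(7 8)| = 2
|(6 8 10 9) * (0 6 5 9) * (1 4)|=4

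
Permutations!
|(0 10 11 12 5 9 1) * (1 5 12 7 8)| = 6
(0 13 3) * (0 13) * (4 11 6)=(3 13)(4 11 6)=[0, 1, 2, 13, 11, 5, 4, 7, 8, 9, 10, 6, 12, 3]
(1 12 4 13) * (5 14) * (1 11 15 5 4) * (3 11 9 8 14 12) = (1 3 11 15 5 12)(4 13 9 8 14) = [0, 3, 2, 11, 13, 12, 6, 7, 14, 8, 10, 15, 1, 9, 4, 5]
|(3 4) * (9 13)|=2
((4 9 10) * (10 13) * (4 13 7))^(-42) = (13)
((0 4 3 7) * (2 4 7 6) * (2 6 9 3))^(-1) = (0 7)(2 4)(3 9)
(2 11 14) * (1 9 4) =(1 9 4)(2 11 14) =[0, 9, 11, 3, 1, 5, 6, 7, 8, 4, 10, 14, 12, 13, 2]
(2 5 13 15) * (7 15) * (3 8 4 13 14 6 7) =(2 5 14 6 7 15)(3 8 4 13) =[0, 1, 5, 8, 13, 14, 7, 15, 4, 9, 10, 11, 12, 3, 6, 2]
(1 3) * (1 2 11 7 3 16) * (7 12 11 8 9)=[0, 16, 8, 2, 4, 5, 6, 3, 9, 7, 10, 12, 11, 13, 14, 15, 1]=(1 16)(2 8 9 7 3)(11 12)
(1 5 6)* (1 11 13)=[0, 5, 2, 3, 4, 6, 11, 7, 8, 9, 10, 13, 12, 1]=(1 5 6 11 13)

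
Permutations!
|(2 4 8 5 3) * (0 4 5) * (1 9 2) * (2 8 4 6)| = |(0 6 2 5 3 1 9 8)| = 8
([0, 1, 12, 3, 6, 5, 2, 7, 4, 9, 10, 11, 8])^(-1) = [0, 1, 6, 3, 8, 5, 4, 7, 12, 9, 10, 11, 2]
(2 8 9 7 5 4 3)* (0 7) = [7, 1, 8, 2, 3, 4, 6, 5, 9, 0] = (0 7 5 4 3 2 8 9)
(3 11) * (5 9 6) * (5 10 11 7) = (3 7 5 9 6 10 11) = [0, 1, 2, 7, 4, 9, 10, 5, 8, 6, 11, 3]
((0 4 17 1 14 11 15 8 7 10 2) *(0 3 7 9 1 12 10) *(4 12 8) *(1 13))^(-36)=((0 12 10 2 3 7)(1 14 11 15 4 17 8 9 13))^(-36)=(17)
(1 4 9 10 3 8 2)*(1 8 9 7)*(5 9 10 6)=[0, 4, 8, 10, 7, 9, 5, 1, 2, 6, 3]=(1 4 7)(2 8)(3 10)(5 9 6)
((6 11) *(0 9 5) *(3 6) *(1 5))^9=(11)(0 9 1 5)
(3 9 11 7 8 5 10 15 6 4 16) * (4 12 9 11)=(3 11 7 8 5 10 15 6 12 9 4 16)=[0, 1, 2, 11, 16, 10, 12, 8, 5, 4, 15, 7, 9, 13, 14, 6, 3]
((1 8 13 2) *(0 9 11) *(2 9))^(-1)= ((0 2 1 8 13 9 11))^(-1)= (0 11 9 13 8 1 2)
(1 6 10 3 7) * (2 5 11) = (1 6 10 3 7)(2 5 11) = [0, 6, 5, 7, 4, 11, 10, 1, 8, 9, 3, 2]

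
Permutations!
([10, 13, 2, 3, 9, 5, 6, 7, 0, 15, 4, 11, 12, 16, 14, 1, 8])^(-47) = [16, 9, 2, 3, 0, 5, 6, 7, 13, 10, 8, 11, 12, 15, 14, 4, 1]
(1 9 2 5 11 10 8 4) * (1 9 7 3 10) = (1 7 3 10 8 4 9 2 5 11) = [0, 7, 5, 10, 9, 11, 6, 3, 4, 2, 8, 1]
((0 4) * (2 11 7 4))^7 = ((0 2 11 7 4))^7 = (0 11 4 2 7)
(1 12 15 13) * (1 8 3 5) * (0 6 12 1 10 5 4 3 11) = [6, 1, 2, 4, 3, 10, 12, 7, 11, 9, 5, 0, 15, 8, 14, 13] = (0 6 12 15 13 8 11)(3 4)(5 10)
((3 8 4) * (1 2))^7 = ((1 2)(3 8 4))^7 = (1 2)(3 8 4)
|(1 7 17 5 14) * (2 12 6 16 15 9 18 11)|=40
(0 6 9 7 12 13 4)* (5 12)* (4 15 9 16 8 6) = [4, 1, 2, 3, 0, 12, 16, 5, 6, 7, 10, 11, 13, 15, 14, 9, 8] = (0 4)(5 12 13 15 9 7)(6 16 8)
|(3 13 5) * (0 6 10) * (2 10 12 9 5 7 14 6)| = 24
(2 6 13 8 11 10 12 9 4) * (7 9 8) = (2 6 13 7 9 4)(8 11 10 12) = [0, 1, 6, 3, 2, 5, 13, 9, 11, 4, 12, 10, 8, 7]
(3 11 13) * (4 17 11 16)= (3 16 4 17 11 13)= [0, 1, 2, 16, 17, 5, 6, 7, 8, 9, 10, 13, 12, 3, 14, 15, 4, 11]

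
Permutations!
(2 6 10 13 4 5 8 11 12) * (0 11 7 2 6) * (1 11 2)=(0 2)(1 11 12 6 10 13 4 5 8 7)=[2, 11, 0, 3, 5, 8, 10, 1, 7, 9, 13, 12, 6, 4]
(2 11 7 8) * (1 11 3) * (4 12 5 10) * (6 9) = (1 11 7 8 2 3)(4 12 5 10)(6 9) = [0, 11, 3, 1, 12, 10, 9, 8, 2, 6, 4, 7, 5]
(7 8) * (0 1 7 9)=(0 1 7 8 9)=[1, 7, 2, 3, 4, 5, 6, 8, 9, 0]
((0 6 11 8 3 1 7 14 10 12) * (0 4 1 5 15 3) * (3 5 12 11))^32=((0 6 3 12 4 1 7 14 10 11 8)(5 15))^32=(15)(0 8 11 10 14 7 1 4 12 3 6)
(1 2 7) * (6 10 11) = (1 2 7)(6 10 11) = [0, 2, 7, 3, 4, 5, 10, 1, 8, 9, 11, 6]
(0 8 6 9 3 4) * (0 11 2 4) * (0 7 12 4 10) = [8, 1, 10, 7, 11, 5, 9, 12, 6, 3, 0, 2, 4] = (0 8 6 9 3 7 12 4 11 2 10)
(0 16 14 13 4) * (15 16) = (0 15 16 14 13 4) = [15, 1, 2, 3, 0, 5, 6, 7, 8, 9, 10, 11, 12, 4, 13, 16, 14]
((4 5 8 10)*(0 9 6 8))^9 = (0 6 10 5 9 8 4)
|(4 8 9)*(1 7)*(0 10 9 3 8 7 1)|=10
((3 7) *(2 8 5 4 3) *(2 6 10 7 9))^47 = ((2 8 5 4 3 9)(6 10 7))^47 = (2 9 3 4 5 8)(6 7 10)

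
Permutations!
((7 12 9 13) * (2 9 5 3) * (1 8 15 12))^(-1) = (1 7 13 9 2 3 5 12 15 8)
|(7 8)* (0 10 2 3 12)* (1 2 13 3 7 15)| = 5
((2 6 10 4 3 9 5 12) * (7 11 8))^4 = (2 3)(4 12)(5 10)(6 9)(7 11 8)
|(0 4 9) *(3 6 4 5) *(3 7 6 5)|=7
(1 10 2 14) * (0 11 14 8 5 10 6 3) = (0 11 14 1 6 3)(2 8 5 10) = [11, 6, 8, 0, 4, 10, 3, 7, 5, 9, 2, 14, 12, 13, 1]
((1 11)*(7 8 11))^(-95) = (1 7 8 11)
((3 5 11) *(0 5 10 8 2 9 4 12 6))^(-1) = ((0 5 11 3 10 8 2 9 4 12 6))^(-1) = (0 6 12 4 9 2 8 10 3 11 5)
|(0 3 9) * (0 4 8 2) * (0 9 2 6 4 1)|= |(0 3 2 9 1)(4 8 6)|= 15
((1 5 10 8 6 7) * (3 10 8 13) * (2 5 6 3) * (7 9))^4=((1 6 9 7)(2 5 8 3 10 13))^4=(2 10 8)(3 5 13)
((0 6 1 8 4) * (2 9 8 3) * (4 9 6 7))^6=((0 7 4)(1 3 2 6)(8 9))^6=(9)(1 2)(3 6)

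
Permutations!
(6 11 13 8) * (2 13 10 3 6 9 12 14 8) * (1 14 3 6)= (1 14 8 9 12 3)(2 13)(6 11 10)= [0, 14, 13, 1, 4, 5, 11, 7, 9, 12, 6, 10, 3, 2, 8]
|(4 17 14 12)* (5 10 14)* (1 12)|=7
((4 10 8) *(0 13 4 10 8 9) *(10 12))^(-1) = ((0 13 4 8 12 10 9))^(-1) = (0 9 10 12 8 4 13)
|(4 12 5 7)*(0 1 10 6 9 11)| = |(0 1 10 6 9 11)(4 12 5 7)| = 12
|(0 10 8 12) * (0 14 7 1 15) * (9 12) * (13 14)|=10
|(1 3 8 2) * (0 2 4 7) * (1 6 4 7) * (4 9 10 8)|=|(0 2 6 9 10 8 7)(1 3 4)|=21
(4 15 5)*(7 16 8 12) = [0, 1, 2, 3, 15, 4, 6, 16, 12, 9, 10, 11, 7, 13, 14, 5, 8] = (4 15 5)(7 16 8 12)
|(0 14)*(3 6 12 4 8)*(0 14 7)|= 10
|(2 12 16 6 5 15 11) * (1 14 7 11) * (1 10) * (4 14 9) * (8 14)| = |(1 9 4 8 14 7 11 2 12 16 6 5 15 10)| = 14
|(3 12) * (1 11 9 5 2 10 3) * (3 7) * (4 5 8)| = 11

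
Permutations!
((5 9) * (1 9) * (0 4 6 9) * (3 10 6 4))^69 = ((0 3 10 6 9 5 1))^69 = (0 1 5 9 6 10 3)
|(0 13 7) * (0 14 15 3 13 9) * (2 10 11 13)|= 8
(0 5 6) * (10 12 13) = (0 5 6)(10 12 13) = [5, 1, 2, 3, 4, 6, 0, 7, 8, 9, 12, 11, 13, 10]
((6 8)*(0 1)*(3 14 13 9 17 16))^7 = (0 1)(3 14 13 9 17 16)(6 8)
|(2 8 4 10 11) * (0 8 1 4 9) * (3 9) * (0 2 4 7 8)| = 6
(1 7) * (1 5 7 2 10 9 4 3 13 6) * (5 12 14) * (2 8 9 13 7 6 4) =(1 8 9 2 10 13 4 3 7 12 14 5 6) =[0, 8, 10, 7, 3, 6, 1, 12, 9, 2, 13, 11, 14, 4, 5]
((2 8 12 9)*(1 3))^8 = (12)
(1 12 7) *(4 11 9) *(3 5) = (1 12 7)(3 5)(4 11 9) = [0, 12, 2, 5, 11, 3, 6, 1, 8, 4, 10, 9, 7]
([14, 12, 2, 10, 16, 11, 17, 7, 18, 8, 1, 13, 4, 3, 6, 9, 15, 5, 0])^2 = (0 6 5 13 10 12 16 9 18 14 17 11 3 1 4 15 8)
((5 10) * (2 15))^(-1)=(2 15)(5 10)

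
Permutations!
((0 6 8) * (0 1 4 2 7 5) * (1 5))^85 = (0 6 8 5)(1 4 2 7)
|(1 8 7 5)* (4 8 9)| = 6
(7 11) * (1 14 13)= [0, 14, 2, 3, 4, 5, 6, 11, 8, 9, 10, 7, 12, 1, 13]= (1 14 13)(7 11)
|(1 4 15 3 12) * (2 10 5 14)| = 20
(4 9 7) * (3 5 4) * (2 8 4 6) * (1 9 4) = (1 9 7 3 5 6 2 8) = [0, 9, 8, 5, 4, 6, 2, 3, 1, 7]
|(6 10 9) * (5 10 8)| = |(5 10 9 6 8)| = 5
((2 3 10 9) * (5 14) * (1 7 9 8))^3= (1 2 8 9 10 7 3)(5 14)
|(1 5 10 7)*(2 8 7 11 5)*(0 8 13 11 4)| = 10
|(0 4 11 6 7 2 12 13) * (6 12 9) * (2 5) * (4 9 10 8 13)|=9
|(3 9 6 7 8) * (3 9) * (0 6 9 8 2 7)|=|(9)(0 6)(2 7)|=2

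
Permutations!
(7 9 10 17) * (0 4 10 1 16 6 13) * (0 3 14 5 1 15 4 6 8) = (0 6 13 3 14 5 1 16 8)(4 10 17 7 9 15) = [6, 16, 2, 14, 10, 1, 13, 9, 0, 15, 17, 11, 12, 3, 5, 4, 8, 7]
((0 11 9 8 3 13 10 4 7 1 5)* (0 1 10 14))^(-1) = ((0 11 9 8 3 13 14)(1 5)(4 7 10))^(-1) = (0 14 13 3 8 9 11)(1 5)(4 10 7)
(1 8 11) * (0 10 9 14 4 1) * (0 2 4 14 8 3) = (14)(0 10 9 8 11 2 4 1 3) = [10, 3, 4, 0, 1, 5, 6, 7, 11, 8, 9, 2, 12, 13, 14]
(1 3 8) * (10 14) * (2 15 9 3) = (1 2 15 9 3 8)(10 14) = [0, 2, 15, 8, 4, 5, 6, 7, 1, 3, 14, 11, 12, 13, 10, 9]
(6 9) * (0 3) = (0 3)(6 9) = [3, 1, 2, 0, 4, 5, 9, 7, 8, 6]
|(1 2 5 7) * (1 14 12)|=|(1 2 5 7 14 12)|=6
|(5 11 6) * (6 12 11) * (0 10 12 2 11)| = |(0 10 12)(2 11)(5 6)| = 6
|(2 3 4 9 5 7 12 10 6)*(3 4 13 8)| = |(2 4 9 5 7 12 10 6)(3 13 8)| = 24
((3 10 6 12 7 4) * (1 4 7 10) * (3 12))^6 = ((1 4 12 10 6 3))^6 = (12)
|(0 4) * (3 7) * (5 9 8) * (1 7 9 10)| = |(0 4)(1 7 3 9 8 5 10)| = 14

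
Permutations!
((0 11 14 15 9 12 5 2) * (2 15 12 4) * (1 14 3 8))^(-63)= ((0 11 3 8 1 14 12 5 15 9 4 2))^(-63)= (0 9 12 8)(1 11 4 5)(2 15 14 3)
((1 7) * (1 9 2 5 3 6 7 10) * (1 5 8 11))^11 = ((1 10 5 3 6 7 9 2 8 11))^11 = (1 10 5 3 6 7 9 2 8 11)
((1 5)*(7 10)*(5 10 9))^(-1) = (1 5 9 7 10)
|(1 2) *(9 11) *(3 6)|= 2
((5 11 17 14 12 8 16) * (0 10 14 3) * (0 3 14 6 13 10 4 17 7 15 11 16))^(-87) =(0 14)(4 12)(5 16)(8 17)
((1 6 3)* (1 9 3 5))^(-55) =((1 6 5)(3 9))^(-55) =(1 5 6)(3 9)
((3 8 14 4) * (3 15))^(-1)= (3 15 4 14 8)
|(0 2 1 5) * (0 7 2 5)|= |(0 5 7 2 1)|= 5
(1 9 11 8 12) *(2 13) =[0, 9, 13, 3, 4, 5, 6, 7, 12, 11, 10, 8, 1, 2] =(1 9 11 8 12)(2 13)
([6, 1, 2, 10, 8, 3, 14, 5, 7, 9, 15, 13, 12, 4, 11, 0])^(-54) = (0 8)(3 11)(4 15)(5 14)(6 7)(10 13)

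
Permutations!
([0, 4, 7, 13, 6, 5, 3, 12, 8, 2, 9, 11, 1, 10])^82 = [0, 6, 12, 10, 3, 5, 13, 1, 8, 7, 2, 11, 4, 9]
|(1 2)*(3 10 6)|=|(1 2)(3 10 6)|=6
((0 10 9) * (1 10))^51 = ((0 1 10 9))^51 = (0 9 10 1)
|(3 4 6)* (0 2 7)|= 3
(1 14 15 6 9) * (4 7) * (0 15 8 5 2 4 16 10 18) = [15, 14, 4, 3, 7, 2, 9, 16, 5, 1, 18, 11, 12, 13, 8, 6, 10, 17, 0] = (0 15 6 9 1 14 8 5 2 4 7 16 10 18)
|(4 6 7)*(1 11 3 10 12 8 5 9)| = 24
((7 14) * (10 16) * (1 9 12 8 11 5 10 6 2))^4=((1 9 12 8 11 5 10 16 6 2)(7 14))^4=(1 11 6 12 10)(2 8 16 9 5)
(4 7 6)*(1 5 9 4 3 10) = (1 5 9 4 7 6 3 10) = [0, 5, 2, 10, 7, 9, 3, 6, 8, 4, 1]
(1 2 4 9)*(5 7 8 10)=[0, 2, 4, 3, 9, 7, 6, 8, 10, 1, 5]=(1 2 4 9)(5 7 8 10)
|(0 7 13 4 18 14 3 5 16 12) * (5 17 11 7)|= 8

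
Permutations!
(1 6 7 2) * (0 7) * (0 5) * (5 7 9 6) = [9, 5, 1, 3, 4, 0, 7, 2, 8, 6] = (0 9 6 7 2 1 5)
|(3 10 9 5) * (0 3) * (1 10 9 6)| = 12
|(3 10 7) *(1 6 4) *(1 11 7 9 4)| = |(1 6)(3 10 9 4 11 7)| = 6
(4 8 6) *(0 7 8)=[7, 1, 2, 3, 0, 5, 4, 8, 6]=(0 7 8 6 4)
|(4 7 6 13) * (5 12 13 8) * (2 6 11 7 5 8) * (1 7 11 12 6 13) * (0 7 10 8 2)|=|(0 7 12 1 10 8 2 13 4 5 6)|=11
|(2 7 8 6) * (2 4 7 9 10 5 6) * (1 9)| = |(1 9 10 5 6 4 7 8 2)| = 9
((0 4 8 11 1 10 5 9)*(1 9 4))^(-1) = ((0 1 10 5 4 8 11 9))^(-1) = (0 9 11 8 4 5 10 1)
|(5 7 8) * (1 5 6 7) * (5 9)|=3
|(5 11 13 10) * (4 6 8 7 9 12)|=|(4 6 8 7 9 12)(5 11 13 10)|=12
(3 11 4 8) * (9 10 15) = (3 11 4 8)(9 10 15) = [0, 1, 2, 11, 8, 5, 6, 7, 3, 10, 15, 4, 12, 13, 14, 9]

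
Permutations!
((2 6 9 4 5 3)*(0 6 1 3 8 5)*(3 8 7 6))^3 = ((0 3 2 1 8 5 7 6 9 4))^3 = (0 1 7 4 2 5 9 3 8 6)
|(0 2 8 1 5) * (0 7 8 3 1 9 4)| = 9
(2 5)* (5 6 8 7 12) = [0, 1, 6, 3, 4, 2, 8, 12, 7, 9, 10, 11, 5] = (2 6 8 7 12 5)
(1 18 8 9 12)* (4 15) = (1 18 8 9 12)(4 15) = [0, 18, 2, 3, 15, 5, 6, 7, 9, 12, 10, 11, 1, 13, 14, 4, 16, 17, 8]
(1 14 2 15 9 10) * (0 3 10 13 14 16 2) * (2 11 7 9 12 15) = (0 3 10 1 16 11 7 9 13 14)(12 15) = [3, 16, 2, 10, 4, 5, 6, 9, 8, 13, 1, 7, 15, 14, 0, 12, 11]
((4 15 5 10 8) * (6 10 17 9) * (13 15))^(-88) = ((4 13 15 5 17 9 6 10 8))^(-88) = (4 15 17 6 8 13 5 9 10)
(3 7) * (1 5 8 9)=(1 5 8 9)(3 7)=[0, 5, 2, 7, 4, 8, 6, 3, 9, 1]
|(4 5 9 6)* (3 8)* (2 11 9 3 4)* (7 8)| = |(2 11 9 6)(3 7 8 4 5)| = 20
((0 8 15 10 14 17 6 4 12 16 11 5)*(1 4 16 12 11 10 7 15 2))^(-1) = (0 5 11 4 1 2 8)(6 17 14 10 16)(7 15)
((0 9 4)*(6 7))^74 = (0 4 9)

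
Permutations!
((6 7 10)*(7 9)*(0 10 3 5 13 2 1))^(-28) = (0 6 7 5 2)(1 10 9 3 13)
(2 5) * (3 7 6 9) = [0, 1, 5, 7, 4, 2, 9, 6, 8, 3] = (2 5)(3 7 6 9)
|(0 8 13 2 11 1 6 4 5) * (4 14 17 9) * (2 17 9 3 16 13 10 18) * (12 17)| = |(0 8 10 18 2 11 1 6 14 9 4 5)(3 16 13 12 17)| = 60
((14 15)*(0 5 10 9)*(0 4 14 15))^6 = ((15)(0 5 10 9 4 14))^6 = (15)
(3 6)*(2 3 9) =(2 3 6 9) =[0, 1, 3, 6, 4, 5, 9, 7, 8, 2]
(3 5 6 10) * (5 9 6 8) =(3 9 6 10)(5 8) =[0, 1, 2, 9, 4, 8, 10, 7, 5, 6, 3]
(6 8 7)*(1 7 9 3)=(1 7 6 8 9 3)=[0, 7, 2, 1, 4, 5, 8, 6, 9, 3]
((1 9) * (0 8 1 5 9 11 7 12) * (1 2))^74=((0 8 2 1 11 7 12)(5 9))^74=(0 11 8 7 2 12 1)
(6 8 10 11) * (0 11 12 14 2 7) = (0 11 6 8 10 12 14 2 7) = [11, 1, 7, 3, 4, 5, 8, 0, 10, 9, 12, 6, 14, 13, 2]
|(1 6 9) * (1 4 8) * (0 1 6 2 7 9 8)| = 6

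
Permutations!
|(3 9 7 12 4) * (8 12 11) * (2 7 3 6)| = |(2 7 11 8 12 4 6)(3 9)| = 14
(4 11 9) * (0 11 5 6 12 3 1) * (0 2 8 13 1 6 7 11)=(1 2 8 13)(3 6 12)(4 5 7 11 9)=[0, 2, 8, 6, 5, 7, 12, 11, 13, 4, 10, 9, 3, 1]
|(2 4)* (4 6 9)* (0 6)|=5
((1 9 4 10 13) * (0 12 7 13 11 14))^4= (0 1 11 7 4)(9 14 13 10 12)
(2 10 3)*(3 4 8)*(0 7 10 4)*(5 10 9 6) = (0 7 9 6 5 10)(2 4 8 3) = [7, 1, 4, 2, 8, 10, 5, 9, 3, 6, 0]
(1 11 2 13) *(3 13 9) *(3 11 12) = (1 12 3 13)(2 9 11) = [0, 12, 9, 13, 4, 5, 6, 7, 8, 11, 10, 2, 3, 1]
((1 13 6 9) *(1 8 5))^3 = (1 9)(5 6)(8 13)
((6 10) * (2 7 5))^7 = ((2 7 5)(6 10))^7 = (2 7 5)(6 10)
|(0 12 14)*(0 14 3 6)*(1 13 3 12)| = |(14)(0 1 13 3 6)| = 5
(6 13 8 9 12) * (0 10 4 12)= (0 10 4 12 6 13 8 9)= [10, 1, 2, 3, 12, 5, 13, 7, 9, 0, 4, 11, 6, 8]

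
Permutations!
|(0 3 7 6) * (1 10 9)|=|(0 3 7 6)(1 10 9)|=12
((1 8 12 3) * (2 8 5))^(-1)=((1 5 2 8 12 3))^(-1)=(1 3 12 8 2 5)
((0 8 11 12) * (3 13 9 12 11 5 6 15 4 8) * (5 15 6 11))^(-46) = (0 12 9 13 3)(4 15 8)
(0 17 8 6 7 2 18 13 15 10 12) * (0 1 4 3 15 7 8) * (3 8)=(0 17)(1 4 8 6 3 15 10 12)(2 18 13 7)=[17, 4, 18, 15, 8, 5, 3, 2, 6, 9, 12, 11, 1, 7, 14, 10, 16, 0, 13]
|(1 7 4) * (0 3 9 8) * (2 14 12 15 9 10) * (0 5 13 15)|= 30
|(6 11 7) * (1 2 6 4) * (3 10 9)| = |(1 2 6 11 7 4)(3 10 9)| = 6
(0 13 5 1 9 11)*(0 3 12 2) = (0 13 5 1 9 11 3 12 2) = [13, 9, 0, 12, 4, 1, 6, 7, 8, 11, 10, 3, 2, 5]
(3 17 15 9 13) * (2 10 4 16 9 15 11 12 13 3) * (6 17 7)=[0, 1, 10, 7, 16, 5, 17, 6, 8, 3, 4, 12, 13, 2, 14, 15, 9, 11]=(2 10 4 16 9 3 7 6 17 11 12 13)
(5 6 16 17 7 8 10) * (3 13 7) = (3 13 7 8 10 5 6 16 17) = [0, 1, 2, 13, 4, 6, 16, 8, 10, 9, 5, 11, 12, 7, 14, 15, 17, 3]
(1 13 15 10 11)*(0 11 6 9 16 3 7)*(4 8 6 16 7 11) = (0 4 8 6 9 7)(1 13 15 10 16 3 11) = [4, 13, 2, 11, 8, 5, 9, 0, 6, 7, 16, 1, 12, 15, 14, 10, 3]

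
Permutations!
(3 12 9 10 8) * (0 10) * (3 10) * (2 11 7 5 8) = (0 3 12 9)(2 11 7 5 8 10) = [3, 1, 11, 12, 4, 8, 6, 5, 10, 0, 2, 7, 9]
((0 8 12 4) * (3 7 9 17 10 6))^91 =((0 8 12 4)(3 7 9 17 10 6))^91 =(0 4 12 8)(3 7 9 17 10 6)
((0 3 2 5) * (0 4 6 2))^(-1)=((0 3)(2 5 4 6))^(-1)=(0 3)(2 6 4 5)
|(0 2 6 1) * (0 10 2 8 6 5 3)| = |(0 8 6 1 10 2 5 3)| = 8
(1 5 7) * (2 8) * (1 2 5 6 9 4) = (1 6 9 4)(2 8 5 7) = [0, 6, 8, 3, 1, 7, 9, 2, 5, 4]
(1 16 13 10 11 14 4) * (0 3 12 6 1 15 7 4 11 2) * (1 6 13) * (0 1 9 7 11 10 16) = (0 3 12 13 16 9 7 4 15 11 14 10 2 1) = [3, 0, 1, 12, 15, 5, 6, 4, 8, 7, 2, 14, 13, 16, 10, 11, 9]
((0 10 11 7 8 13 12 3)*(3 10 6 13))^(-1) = (0 3 8 7 11 10 12 13 6)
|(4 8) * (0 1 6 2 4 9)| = |(0 1 6 2 4 8 9)| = 7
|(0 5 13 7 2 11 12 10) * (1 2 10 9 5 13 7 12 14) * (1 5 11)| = 18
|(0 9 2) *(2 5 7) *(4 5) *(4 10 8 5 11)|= 14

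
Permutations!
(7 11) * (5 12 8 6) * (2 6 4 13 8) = (2 6 5 12)(4 13 8)(7 11) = [0, 1, 6, 3, 13, 12, 5, 11, 4, 9, 10, 7, 2, 8]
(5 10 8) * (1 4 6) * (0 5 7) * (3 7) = (0 5 10 8 3 7)(1 4 6) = [5, 4, 2, 7, 6, 10, 1, 0, 3, 9, 8]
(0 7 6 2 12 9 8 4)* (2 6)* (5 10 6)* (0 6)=(0 7 2 12 9 8 4 6 5 10)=[7, 1, 12, 3, 6, 10, 5, 2, 4, 8, 0, 11, 9]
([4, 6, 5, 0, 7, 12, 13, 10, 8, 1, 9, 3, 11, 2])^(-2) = [11, 10, 6, 12, 3, 13, 9, 0, 8, 7, 4, 5, 2, 1]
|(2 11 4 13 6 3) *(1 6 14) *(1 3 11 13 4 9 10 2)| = 9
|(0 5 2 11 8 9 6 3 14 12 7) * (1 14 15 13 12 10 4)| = |(0 5 2 11 8 9 6 3 15 13 12 7)(1 14 10 4)| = 12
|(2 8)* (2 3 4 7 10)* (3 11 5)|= |(2 8 11 5 3 4 7 10)|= 8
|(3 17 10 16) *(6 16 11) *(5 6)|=7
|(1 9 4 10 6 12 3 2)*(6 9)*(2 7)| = |(1 6 12 3 7 2)(4 10 9)| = 6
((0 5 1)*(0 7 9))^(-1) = (0 9 7 1 5)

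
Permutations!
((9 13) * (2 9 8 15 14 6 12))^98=(2 13 15 6)(8 14 12 9)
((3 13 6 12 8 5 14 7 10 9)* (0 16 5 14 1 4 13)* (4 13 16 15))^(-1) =(0 3 9 10 7 14 8 12 6 13 1 5 16 4 15)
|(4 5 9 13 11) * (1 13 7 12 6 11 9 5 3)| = |(1 13 9 7 12 6 11 4 3)| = 9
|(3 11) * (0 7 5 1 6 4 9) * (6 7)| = |(0 6 4 9)(1 7 5)(3 11)| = 12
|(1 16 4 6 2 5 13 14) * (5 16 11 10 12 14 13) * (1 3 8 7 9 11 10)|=|(1 10 12 14 3 8 7 9 11)(2 16 4 6)|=36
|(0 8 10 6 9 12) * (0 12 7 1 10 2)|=|(12)(0 8 2)(1 10 6 9 7)|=15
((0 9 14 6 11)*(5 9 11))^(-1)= (0 11)(5 6 14 9)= ((0 11)(5 9 14 6))^(-1)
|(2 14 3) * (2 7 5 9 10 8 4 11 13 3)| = 18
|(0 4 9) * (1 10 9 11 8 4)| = 12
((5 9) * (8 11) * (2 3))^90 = (11)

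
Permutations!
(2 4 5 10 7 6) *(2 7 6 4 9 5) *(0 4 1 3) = [4, 3, 9, 0, 2, 10, 7, 1, 8, 5, 6] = (0 4 2 9 5 10 6 7 1 3)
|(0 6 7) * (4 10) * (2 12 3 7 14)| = 14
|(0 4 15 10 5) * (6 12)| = 10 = |(0 4 15 10 5)(6 12)|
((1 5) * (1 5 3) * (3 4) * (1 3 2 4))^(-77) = ((5)(2 4))^(-77) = (5)(2 4)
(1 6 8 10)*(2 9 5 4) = (1 6 8 10)(2 9 5 4) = [0, 6, 9, 3, 2, 4, 8, 7, 10, 5, 1]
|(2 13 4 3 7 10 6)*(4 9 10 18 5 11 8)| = |(2 13 9 10 6)(3 7 18 5 11 8 4)| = 35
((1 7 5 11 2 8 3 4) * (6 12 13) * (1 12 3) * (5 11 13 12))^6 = (1 7 11 2 8)(3 4 5 13 6)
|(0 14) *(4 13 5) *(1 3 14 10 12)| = 6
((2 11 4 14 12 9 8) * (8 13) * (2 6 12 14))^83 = ((14)(2 11 4)(6 12 9 13 8))^83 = (14)(2 4 11)(6 13 12 8 9)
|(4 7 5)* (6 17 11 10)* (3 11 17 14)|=15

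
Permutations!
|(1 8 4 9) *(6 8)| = 5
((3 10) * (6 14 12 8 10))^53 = ((3 6 14 12 8 10))^53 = (3 10 8 12 14 6)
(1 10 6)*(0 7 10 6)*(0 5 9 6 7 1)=(0 1 7 10 5 9 6)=[1, 7, 2, 3, 4, 9, 0, 10, 8, 6, 5]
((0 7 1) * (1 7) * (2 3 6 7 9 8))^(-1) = (0 1)(2 8 9 7 6 3)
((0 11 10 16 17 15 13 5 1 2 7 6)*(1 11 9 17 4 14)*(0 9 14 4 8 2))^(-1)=((0 14 1)(2 7 6 9 17 15 13 5 11 10 16 8))^(-1)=(0 1 14)(2 8 16 10 11 5 13 15 17 9 6 7)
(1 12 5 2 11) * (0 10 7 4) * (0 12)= [10, 0, 11, 3, 12, 2, 6, 4, 8, 9, 7, 1, 5]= (0 10 7 4 12 5 2 11 1)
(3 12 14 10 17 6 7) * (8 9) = (3 12 14 10 17 6 7)(8 9) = [0, 1, 2, 12, 4, 5, 7, 3, 9, 8, 17, 11, 14, 13, 10, 15, 16, 6]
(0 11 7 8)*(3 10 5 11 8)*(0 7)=(0 8 7 3 10 5 11)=[8, 1, 2, 10, 4, 11, 6, 3, 7, 9, 5, 0]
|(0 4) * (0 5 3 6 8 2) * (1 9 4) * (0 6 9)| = 12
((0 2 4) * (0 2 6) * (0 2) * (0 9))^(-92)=((0 6 2 4 9))^(-92)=(0 4 6 9 2)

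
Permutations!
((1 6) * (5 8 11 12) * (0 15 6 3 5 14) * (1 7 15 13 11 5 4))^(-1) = ((0 13 11 12 14)(1 3 4)(5 8)(6 7 15))^(-1) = (0 14 12 11 13)(1 4 3)(5 8)(6 15 7)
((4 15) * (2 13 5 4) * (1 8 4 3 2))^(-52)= ((1 8 4 15)(2 13 5 3))^(-52)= (15)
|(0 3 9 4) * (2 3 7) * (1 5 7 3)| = 4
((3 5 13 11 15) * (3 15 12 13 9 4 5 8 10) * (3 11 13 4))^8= ((15)(3 8 10 11 12 4 5 9))^8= (15)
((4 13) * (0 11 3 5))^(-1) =(0 5 3 11)(4 13)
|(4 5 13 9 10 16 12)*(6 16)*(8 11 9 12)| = 12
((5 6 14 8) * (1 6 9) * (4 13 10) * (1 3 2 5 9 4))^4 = (1 9 4 6 3 13 14 2 10 8 5)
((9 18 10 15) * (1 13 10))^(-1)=((1 13 10 15 9 18))^(-1)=(1 18 9 15 10 13)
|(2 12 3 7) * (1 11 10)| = 12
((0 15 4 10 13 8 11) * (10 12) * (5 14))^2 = ((0 15 4 12 10 13 8 11)(5 14))^2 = (0 4 10 8)(11 15 12 13)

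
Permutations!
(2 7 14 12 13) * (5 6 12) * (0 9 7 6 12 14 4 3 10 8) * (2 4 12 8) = [9, 1, 6, 10, 3, 8, 14, 12, 0, 7, 2, 11, 13, 4, 5] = (0 9 7 12 13 4 3 10 2 6 14 5 8)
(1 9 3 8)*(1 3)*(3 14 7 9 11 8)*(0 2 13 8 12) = [2, 11, 13, 3, 4, 5, 6, 9, 14, 1, 10, 12, 0, 8, 7] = (0 2 13 8 14 7 9 1 11 12)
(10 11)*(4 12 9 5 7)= (4 12 9 5 7)(10 11)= [0, 1, 2, 3, 12, 7, 6, 4, 8, 5, 11, 10, 9]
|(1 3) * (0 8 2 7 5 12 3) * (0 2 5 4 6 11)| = |(0 8 5 12 3 1 2 7 4 6 11)| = 11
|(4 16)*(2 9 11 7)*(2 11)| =|(2 9)(4 16)(7 11)| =2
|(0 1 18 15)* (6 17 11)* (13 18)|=|(0 1 13 18 15)(6 17 11)|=15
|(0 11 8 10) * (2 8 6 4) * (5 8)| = |(0 11 6 4 2 5 8 10)| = 8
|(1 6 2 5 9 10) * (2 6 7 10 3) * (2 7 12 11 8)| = 10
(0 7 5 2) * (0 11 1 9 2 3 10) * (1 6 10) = (0 7 5 3 1 9 2 11 6 10) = [7, 9, 11, 1, 4, 3, 10, 5, 8, 2, 0, 6]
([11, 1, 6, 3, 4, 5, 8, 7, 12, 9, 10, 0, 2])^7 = (0 11)(2 12 8 6)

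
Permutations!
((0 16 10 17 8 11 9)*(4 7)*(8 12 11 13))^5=((0 16 10 17 12 11 9)(4 7)(8 13))^5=(0 11 17 16 9 12 10)(4 7)(8 13)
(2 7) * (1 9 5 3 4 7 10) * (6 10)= [0, 9, 6, 4, 7, 3, 10, 2, 8, 5, 1]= (1 9 5 3 4 7 2 6 10)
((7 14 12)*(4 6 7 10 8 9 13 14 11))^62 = (4 7)(6 11)(8 13 12)(9 14 10)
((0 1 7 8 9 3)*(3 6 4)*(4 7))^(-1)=((0 1 4 3)(6 7 8 9))^(-1)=(0 3 4 1)(6 9 8 7)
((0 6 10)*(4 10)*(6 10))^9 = ((0 10)(4 6))^9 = (0 10)(4 6)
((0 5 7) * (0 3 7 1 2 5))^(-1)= ((1 2 5)(3 7))^(-1)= (1 5 2)(3 7)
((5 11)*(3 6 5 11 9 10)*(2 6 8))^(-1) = (11)(2 8 3 10 9 5 6)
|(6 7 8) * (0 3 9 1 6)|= |(0 3 9 1 6 7 8)|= 7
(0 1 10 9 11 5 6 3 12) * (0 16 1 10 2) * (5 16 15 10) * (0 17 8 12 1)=(0 5 6 3 1 2 17 8 12 15 10 9 11 16)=[5, 2, 17, 1, 4, 6, 3, 7, 12, 11, 9, 16, 15, 13, 14, 10, 0, 8]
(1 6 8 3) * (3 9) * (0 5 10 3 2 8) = (0 5 10 3 1 6)(2 8 9) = [5, 6, 8, 1, 4, 10, 0, 7, 9, 2, 3]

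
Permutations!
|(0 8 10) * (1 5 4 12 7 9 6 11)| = 24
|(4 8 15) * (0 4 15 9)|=|(15)(0 4 8 9)|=4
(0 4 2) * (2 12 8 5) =[4, 1, 0, 3, 12, 2, 6, 7, 5, 9, 10, 11, 8] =(0 4 12 8 5 2)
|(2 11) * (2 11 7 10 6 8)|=|(11)(2 7 10 6 8)|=5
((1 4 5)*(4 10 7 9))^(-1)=((1 10 7 9 4 5))^(-1)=(1 5 4 9 7 10)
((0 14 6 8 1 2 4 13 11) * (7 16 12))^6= (16)(0 4 8)(1 14 13)(2 6 11)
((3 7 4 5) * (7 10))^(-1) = ((3 10 7 4 5))^(-1) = (3 5 4 7 10)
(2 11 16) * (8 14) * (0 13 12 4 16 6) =(0 13 12 4 16 2 11 6)(8 14) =[13, 1, 11, 3, 16, 5, 0, 7, 14, 9, 10, 6, 4, 12, 8, 15, 2]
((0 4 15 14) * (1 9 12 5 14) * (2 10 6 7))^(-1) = (0 14 5 12 9 1 15 4)(2 7 6 10)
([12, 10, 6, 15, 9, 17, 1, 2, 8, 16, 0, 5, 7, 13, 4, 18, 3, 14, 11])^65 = (0 7 6 10 12 2 1)(3 17)(4 18)(5 16)(9 11)(14 15)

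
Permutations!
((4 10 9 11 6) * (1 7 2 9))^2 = ((1 7 2 9 11 6 4 10))^2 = (1 2 11 4)(6 10 7 9)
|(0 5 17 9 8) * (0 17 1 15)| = 12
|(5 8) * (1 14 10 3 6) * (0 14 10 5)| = |(0 14 5 8)(1 10 3 6)| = 4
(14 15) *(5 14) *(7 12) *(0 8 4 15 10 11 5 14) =(0 8 4 15 14 10 11 5)(7 12) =[8, 1, 2, 3, 15, 0, 6, 12, 4, 9, 11, 5, 7, 13, 10, 14]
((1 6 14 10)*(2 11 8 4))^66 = (1 14)(2 8)(4 11)(6 10)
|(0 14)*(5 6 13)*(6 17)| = 4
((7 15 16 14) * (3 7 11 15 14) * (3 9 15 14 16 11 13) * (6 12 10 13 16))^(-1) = ((3 7 6 12 10 13)(9 15 11 14 16))^(-1) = (3 13 10 12 6 7)(9 16 14 11 15)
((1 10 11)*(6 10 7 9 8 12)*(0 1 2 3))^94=(0 6 1 10 7 11 9 2 8 3 12)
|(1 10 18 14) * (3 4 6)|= |(1 10 18 14)(3 4 6)|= 12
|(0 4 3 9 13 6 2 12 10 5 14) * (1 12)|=|(0 4 3 9 13 6 2 1 12 10 5 14)|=12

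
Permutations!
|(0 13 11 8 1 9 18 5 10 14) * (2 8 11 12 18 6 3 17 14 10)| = 13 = |(0 13 12 18 5 2 8 1 9 6 3 17 14)|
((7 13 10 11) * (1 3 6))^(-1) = (1 6 3)(7 11 10 13)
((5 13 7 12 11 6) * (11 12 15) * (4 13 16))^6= ((4 13 7 15 11 6 5 16))^6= (4 5 11 7)(6 15 13 16)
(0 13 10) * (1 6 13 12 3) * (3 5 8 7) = (0 12 5 8 7 3 1 6 13 10) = [12, 6, 2, 1, 4, 8, 13, 3, 7, 9, 0, 11, 5, 10]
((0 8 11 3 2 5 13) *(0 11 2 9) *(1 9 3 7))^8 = (0 9 1 7 11 13 5 2 8)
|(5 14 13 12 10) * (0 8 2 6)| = 20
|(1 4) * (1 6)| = 3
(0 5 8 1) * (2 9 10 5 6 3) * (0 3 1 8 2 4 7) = (0 6 1 3 4 7)(2 9 10 5) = [6, 3, 9, 4, 7, 2, 1, 0, 8, 10, 5]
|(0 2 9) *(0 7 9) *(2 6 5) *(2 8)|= |(0 6 5 8 2)(7 9)|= 10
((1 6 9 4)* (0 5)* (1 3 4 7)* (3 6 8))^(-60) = (1 4 7 3 9 8 6)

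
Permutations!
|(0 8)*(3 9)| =2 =|(0 8)(3 9)|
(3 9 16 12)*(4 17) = (3 9 16 12)(4 17) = [0, 1, 2, 9, 17, 5, 6, 7, 8, 16, 10, 11, 3, 13, 14, 15, 12, 4]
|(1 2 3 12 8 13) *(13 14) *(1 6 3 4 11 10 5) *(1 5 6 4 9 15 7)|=45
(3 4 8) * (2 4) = (2 4 8 3) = [0, 1, 4, 2, 8, 5, 6, 7, 3]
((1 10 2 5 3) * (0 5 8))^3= ((0 5 3 1 10 2 8))^3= (0 1 8 3 2 5 10)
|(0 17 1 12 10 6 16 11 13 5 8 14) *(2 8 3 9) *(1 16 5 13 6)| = |(0 17 16 11 6 5 3 9 2 8 14)(1 12 10)| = 33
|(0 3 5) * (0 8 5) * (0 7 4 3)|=|(3 7 4)(5 8)|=6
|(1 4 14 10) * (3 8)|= 4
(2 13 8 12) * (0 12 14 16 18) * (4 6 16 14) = (0 12 2 13 8 4 6 16 18) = [12, 1, 13, 3, 6, 5, 16, 7, 4, 9, 10, 11, 2, 8, 14, 15, 18, 17, 0]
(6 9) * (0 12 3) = (0 12 3)(6 9) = [12, 1, 2, 0, 4, 5, 9, 7, 8, 6, 10, 11, 3]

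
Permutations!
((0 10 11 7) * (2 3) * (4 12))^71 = (0 7 11 10)(2 3)(4 12) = ((0 10 11 7)(2 3)(4 12))^71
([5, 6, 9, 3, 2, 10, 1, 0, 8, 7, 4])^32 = [2, 1, 5, 3, 0, 9, 6, 4, 8, 10, 7]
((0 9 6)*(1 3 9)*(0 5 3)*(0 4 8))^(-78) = ((0 1 4 8)(3 9 6 5))^(-78) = (0 4)(1 8)(3 6)(5 9)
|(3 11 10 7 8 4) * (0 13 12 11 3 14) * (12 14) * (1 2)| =|(0 13 14)(1 2)(4 12 11 10 7 8)| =6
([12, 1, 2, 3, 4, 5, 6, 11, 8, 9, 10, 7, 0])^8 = [0, 1, 2, 3, 4, 5, 6, 7, 8, 9, 10, 11, 12]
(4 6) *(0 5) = [5, 1, 2, 3, 6, 0, 4] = (0 5)(4 6)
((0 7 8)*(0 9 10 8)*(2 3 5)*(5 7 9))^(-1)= ((0 9 10 8 5 2 3 7))^(-1)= (0 7 3 2 5 8 10 9)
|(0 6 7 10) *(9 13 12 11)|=4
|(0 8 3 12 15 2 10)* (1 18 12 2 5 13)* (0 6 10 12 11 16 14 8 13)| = 26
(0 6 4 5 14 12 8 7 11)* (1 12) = (0 6 4 5 14 1 12 8 7 11) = [6, 12, 2, 3, 5, 14, 4, 11, 7, 9, 10, 0, 8, 13, 1]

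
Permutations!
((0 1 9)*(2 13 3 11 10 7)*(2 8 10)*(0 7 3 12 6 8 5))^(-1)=((0 1 9 7 5)(2 13 12 6 8 10 3 11))^(-1)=(0 5 7 9 1)(2 11 3 10 8 6 12 13)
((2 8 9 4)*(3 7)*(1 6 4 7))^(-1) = ((1 6 4 2 8 9 7 3))^(-1) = (1 3 7 9 8 2 4 6)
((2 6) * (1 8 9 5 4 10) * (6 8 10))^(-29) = ((1 10)(2 8 9 5 4 6))^(-29) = (1 10)(2 8 9 5 4 6)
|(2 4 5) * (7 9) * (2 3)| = |(2 4 5 3)(7 9)| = 4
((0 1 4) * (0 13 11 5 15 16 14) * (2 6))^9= ((0 1 4 13 11 5 15 16 14)(2 6))^9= (16)(2 6)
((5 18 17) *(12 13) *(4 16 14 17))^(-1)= (4 18 5 17 14 16)(12 13)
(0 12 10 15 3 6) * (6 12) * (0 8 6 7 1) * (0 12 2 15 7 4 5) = (0 4 5)(1 12 10 7)(2 15 3)(6 8) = [4, 12, 15, 2, 5, 0, 8, 1, 6, 9, 7, 11, 10, 13, 14, 3]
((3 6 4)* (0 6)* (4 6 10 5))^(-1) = (0 3 4 5 10)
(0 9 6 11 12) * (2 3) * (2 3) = (0 9 6 11 12) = [9, 1, 2, 3, 4, 5, 11, 7, 8, 6, 10, 12, 0]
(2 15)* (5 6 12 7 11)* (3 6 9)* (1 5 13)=(1 5 9 3 6 12 7 11 13)(2 15)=[0, 5, 15, 6, 4, 9, 12, 11, 8, 3, 10, 13, 7, 1, 14, 2]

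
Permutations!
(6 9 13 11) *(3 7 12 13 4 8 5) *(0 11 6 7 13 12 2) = (0 11 7 2)(3 13 6 9 4 8 5) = [11, 1, 0, 13, 8, 3, 9, 2, 5, 4, 10, 7, 12, 6]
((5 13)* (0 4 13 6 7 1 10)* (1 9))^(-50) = ((0 4 13 5 6 7 9 1 10))^(-50) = (0 6 10 5 1 13 9 4 7)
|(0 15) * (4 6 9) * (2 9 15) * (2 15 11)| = 10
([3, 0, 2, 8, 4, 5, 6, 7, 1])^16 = [0, 1, 2, 3, 4, 5, 6, 7, 8]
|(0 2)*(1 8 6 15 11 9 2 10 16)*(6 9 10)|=|(0 6 15 11 10 16 1 8 9 2)|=10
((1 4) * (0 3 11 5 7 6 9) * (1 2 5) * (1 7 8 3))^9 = (0 6 11 8 2 1 9 7 3 5 4)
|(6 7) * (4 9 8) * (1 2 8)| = |(1 2 8 4 9)(6 7)| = 10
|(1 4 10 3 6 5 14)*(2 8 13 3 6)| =12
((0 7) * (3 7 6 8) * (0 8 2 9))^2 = (0 2)(3 8 7)(6 9)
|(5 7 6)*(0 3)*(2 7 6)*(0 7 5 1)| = |(0 3 7 2 5 6 1)| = 7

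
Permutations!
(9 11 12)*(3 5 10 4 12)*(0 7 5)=(0 7 5 10 4 12 9 11 3)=[7, 1, 2, 0, 12, 10, 6, 5, 8, 11, 4, 3, 9]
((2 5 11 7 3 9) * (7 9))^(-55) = (2 5 11 9)(3 7)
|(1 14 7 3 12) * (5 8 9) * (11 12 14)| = 3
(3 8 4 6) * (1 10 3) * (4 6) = (1 10 3 8 6) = [0, 10, 2, 8, 4, 5, 1, 7, 6, 9, 3]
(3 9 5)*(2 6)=(2 6)(3 9 5)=[0, 1, 6, 9, 4, 3, 2, 7, 8, 5]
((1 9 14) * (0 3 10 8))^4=((0 3 10 8)(1 9 14))^4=(1 9 14)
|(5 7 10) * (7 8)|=|(5 8 7 10)|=4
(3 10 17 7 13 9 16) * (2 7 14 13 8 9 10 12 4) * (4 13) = (2 7 8 9 16 3 12 13 10 17 14 4) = [0, 1, 7, 12, 2, 5, 6, 8, 9, 16, 17, 11, 13, 10, 4, 15, 3, 14]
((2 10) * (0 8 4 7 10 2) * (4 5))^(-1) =(0 10 7 4 5 8)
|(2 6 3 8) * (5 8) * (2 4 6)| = |(3 5 8 4 6)| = 5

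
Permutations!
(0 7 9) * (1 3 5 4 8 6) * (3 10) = [7, 10, 2, 5, 8, 4, 1, 9, 6, 0, 3] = (0 7 9)(1 10 3 5 4 8 6)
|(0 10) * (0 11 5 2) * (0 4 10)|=5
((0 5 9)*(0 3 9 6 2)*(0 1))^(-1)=(0 1 2 6 5)(3 9)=((0 5 6 2 1)(3 9))^(-1)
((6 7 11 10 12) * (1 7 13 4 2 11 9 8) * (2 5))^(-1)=(1 8 9 7)(2 5 4 13 6 12 10 11)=((1 7 9 8)(2 11 10 12 6 13 4 5))^(-1)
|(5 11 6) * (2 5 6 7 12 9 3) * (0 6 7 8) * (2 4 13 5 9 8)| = |(0 6 7 12 8)(2 9 3 4 13 5 11)| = 35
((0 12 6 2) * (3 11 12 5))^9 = ((0 5 3 11 12 6 2))^9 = (0 3 12 2 5 11 6)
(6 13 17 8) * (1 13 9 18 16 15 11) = (1 13 17 8 6 9 18 16 15 11) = [0, 13, 2, 3, 4, 5, 9, 7, 6, 18, 10, 1, 12, 17, 14, 11, 15, 8, 16]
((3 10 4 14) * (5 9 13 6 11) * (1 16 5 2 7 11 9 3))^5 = ((1 16 5 3 10 4 14)(2 7 11)(6 9 13))^5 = (1 4 3 16 14 10 5)(2 11 7)(6 13 9)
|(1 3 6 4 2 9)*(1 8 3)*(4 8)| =|(2 9 4)(3 6 8)| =3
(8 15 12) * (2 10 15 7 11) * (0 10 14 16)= (0 10 15 12 8 7 11 2 14 16)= [10, 1, 14, 3, 4, 5, 6, 11, 7, 9, 15, 2, 8, 13, 16, 12, 0]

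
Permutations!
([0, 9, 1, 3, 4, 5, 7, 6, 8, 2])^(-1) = (1 2 9)(6 7)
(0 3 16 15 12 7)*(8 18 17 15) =(0 3 16 8 18 17 15 12 7) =[3, 1, 2, 16, 4, 5, 6, 0, 18, 9, 10, 11, 7, 13, 14, 12, 8, 15, 17]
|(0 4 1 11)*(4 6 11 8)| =3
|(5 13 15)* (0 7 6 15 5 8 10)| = 6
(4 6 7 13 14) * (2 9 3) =[0, 1, 9, 2, 6, 5, 7, 13, 8, 3, 10, 11, 12, 14, 4] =(2 9 3)(4 6 7 13 14)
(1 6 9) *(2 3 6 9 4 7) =(1 9)(2 3 6 4 7) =[0, 9, 3, 6, 7, 5, 4, 2, 8, 1]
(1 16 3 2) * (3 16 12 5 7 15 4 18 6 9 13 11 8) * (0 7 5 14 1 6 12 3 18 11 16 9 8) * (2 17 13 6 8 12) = (0 7 15 4 11)(1 3 17 13 16 9 6 12 14)(2 8 18) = [7, 3, 8, 17, 11, 5, 12, 15, 18, 6, 10, 0, 14, 16, 1, 4, 9, 13, 2]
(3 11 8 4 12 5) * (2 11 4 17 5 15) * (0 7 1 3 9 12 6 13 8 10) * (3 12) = (0 7 1 12 15 2 11 10)(3 4 6 13 8 17 5 9) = [7, 12, 11, 4, 6, 9, 13, 1, 17, 3, 0, 10, 15, 8, 14, 2, 16, 5]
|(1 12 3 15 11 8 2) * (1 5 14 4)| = |(1 12 3 15 11 8 2 5 14 4)| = 10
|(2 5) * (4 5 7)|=4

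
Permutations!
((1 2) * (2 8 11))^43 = ((1 8 11 2))^43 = (1 2 11 8)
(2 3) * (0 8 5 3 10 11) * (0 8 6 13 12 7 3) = (0 6 13 12 7 3 2 10 11 8 5) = [6, 1, 10, 2, 4, 0, 13, 3, 5, 9, 11, 8, 7, 12]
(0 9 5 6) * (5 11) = [9, 1, 2, 3, 4, 6, 0, 7, 8, 11, 10, 5] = (0 9 11 5 6)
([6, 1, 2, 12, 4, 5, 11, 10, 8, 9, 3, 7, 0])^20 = [12, 1, 2, 10, 4, 5, 0, 11, 8, 9, 7, 6, 3]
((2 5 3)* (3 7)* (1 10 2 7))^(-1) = (1 5 2 10)(3 7)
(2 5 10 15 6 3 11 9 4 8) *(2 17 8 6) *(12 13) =(2 5 10 15)(3 11 9 4 6)(8 17)(12 13) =[0, 1, 5, 11, 6, 10, 3, 7, 17, 4, 15, 9, 13, 12, 14, 2, 16, 8]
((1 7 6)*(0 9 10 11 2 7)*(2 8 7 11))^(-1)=(0 1 6 7 8 11 2 10 9)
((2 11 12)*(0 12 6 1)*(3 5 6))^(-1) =((0 12 2 11 3 5 6 1))^(-1) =(0 1 6 5 3 11 2 12)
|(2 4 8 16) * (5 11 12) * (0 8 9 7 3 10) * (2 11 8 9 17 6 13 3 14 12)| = 16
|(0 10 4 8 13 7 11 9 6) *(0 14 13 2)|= |(0 10 4 8 2)(6 14 13 7 11 9)|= 30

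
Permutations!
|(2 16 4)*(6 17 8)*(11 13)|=6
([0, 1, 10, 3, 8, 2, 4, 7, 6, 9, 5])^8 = [0, 1, 5, 3, 6, 10, 8, 7, 4, 9, 2]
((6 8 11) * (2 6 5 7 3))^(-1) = (2 3 7 5 11 8 6)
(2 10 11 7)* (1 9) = [0, 9, 10, 3, 4, 5, 6, 2, 8, 1, 11, 7] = (1 9)(2 10 11 7)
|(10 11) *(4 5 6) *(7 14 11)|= 12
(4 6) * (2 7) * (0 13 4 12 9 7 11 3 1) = [13, 0, 11, 1, 6, 5, 12, 2, 8, 7, 10, 3, 9, 4] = (0 13 4 6 12 9 7 2 11 3 1)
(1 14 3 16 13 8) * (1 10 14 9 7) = (1 9 7)(3 16 13 8 10 14) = [0, 9, 2, 16, 4, 5, 6, 1, 10, 7, 14, 11, 12, 8, 3, 15, 13]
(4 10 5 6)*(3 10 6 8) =[0, 1, 2, 10, 6, 8, 4, 7, 3, 9, 5] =(3 10 5 8)(4 6)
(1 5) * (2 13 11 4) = (1 5)(2 13 11 4) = [0, 5, 13, 3, 2, 1, 6, 7, 8, 9, 10, 4, 12, 11]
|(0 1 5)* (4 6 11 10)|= |(0 1 5)(4 6 11 10)|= 12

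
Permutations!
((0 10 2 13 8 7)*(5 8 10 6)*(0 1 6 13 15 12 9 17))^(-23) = ((0 13 10 2 15 12 9 17)(1 6 5 8 7))^(-23) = (0 13 10 2 15 12 9 17)(1 5 7 6 8)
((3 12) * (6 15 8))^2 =(6 8 15)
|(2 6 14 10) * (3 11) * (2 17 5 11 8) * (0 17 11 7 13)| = 35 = |(0 17 5 7 13)(2 6 14 10 11 3 8)|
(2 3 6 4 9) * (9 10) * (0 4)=(0 4 10 9 2 3 6)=[4, 1, 3, 6, 10, 5, 0, 7, 8, 2, 9]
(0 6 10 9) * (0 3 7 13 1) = [6, 0, 2, 7, 4, 5, 10, 13, 8, 3, 9, 11, 12, 1] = (0 6 10 9 3 7 13 1)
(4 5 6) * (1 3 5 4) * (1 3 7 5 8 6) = (1 7 5)(3 8 6) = [0, 7, 2, 8, 4, 1, 3, 5, 6]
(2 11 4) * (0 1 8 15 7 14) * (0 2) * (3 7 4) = [1, 8, 11, 7, 0, 5, 6, 14, 15, 9, 10, 3, 12, 13, 2, 4] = (0 1 8 15 4)(2 11 3 7 14)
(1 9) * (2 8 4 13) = (1 9)(2 8 4 13) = [0, 9, 8, 3, 13, 5, 6, 7, 4, 1, 10, 11, 12, 2]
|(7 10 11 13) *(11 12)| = 5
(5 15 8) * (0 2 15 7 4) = [2, 1, 15, 3, 0, 7, 6, 4, 5, 9, 10, 11, 12, 13, 14, 8] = (0 2 15 8 5 7 4)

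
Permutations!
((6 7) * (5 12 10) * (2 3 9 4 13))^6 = (2 3 9 4 13)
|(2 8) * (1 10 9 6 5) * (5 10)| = |(1 5)(2 8)(6 10 9)| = 6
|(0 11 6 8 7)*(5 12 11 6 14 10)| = |(0 6 8 7)(5 12 11 14 10)| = 20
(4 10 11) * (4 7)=(4 10 11 7)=[0, 1, 2, 3, 10, 5, 6, 4, 8, 9, 11, 7]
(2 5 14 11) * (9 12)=(2 5 14 11)(9 12)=[0, 1, 5, 3, 4, 14, 6, 7, 8, 12, 10, 2, 9, 13, 11]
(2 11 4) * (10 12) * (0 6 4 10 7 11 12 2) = [6, 1, 12, 3, 0, 5, 4, 11, 8, 9, 2, 10, 7] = (0 6 4)(2 12 7 11 10)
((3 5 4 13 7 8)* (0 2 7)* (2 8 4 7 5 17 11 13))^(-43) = ((0 8 3 17 11 13)(2 5 7 4))^(-43) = (0 13 11 17 3 8)(2 5 7 4)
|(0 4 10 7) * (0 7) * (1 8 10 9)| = |(0 4 9 1 8 10)| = 6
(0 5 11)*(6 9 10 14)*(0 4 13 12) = (0 5 11 4 13 12)(6 9 10 14) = [5, 1, 2, 3, 13, 11, 9, 7, 8, 10, 14, 4, 0, 12, 6]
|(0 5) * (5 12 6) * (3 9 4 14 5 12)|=|(0 3 9 4 14 5)(6 12)|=6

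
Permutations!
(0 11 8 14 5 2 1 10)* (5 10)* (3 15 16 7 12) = (0 11 8 14 10)(1 5 2)(3 15 16 7 12) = [11, 5, 1, 15, 4, 2, 6, 12, 14, 9, 0, 8, 3, 13, 10, 16, 7]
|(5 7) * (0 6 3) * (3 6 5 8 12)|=|(0 5 7 8 12 3)|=6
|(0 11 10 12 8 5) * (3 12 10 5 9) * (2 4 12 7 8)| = |(0 11 5)(2 4 12)(3 7 8 9)| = 12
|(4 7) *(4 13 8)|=4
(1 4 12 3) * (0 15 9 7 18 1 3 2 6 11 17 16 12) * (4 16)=(0 15 9 7 18 1 16 12 2 6 11 17 4)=[15, 16, 6, 3, 0, 5, 11, 18, 8, 7, 10, 17, 2, 13, 14, 9, 12, 4, 1]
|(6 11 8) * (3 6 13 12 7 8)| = 12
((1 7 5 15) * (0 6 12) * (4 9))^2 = (0 12 6)(1 5)(7 15)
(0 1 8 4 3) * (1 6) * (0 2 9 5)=[6, 8, 9, 2, 3, 0, 1, 7, 4, 5]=(0 6 1 8 4 3 2 9 5)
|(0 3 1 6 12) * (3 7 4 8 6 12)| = |(0 7 4 8 6 3 1 12)| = 8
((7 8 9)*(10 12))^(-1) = ((7 8 9)(10 12))^(-1) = (7 9 8)(10 12)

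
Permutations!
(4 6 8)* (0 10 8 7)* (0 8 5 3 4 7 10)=(3 4 6 10 5)(7 8)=[0, 1, 2, 4, 6, 3, 10, 8, 7, 9, 5]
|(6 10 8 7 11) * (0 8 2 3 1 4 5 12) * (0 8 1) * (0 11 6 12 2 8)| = |(0 1 4 5 2 3 11 12)(6 10 8 7)| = 8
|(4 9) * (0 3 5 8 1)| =10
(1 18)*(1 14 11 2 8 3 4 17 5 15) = (1 18 14 11 2 8 3 4 17 5 15) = [0, 18, 8, 4, 17, 15, 6, 7, 3, 9, 10, 2, 12, 13, 11, 1, 16, 5, 14]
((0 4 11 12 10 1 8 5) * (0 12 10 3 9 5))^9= ((0 4 11 10 1 8)(3 9 5 12))^9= (0 10)(1 4)(3 9 5 12)(8 11)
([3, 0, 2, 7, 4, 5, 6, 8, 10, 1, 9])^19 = [9, 10, 2, 1, 4, 5, 6, 0, 3, 8, 7]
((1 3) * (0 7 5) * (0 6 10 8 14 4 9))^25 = (0 4 8 6 7 9 14 10 5)(1 3)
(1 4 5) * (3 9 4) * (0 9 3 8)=(0 9 4 5 1 8)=[9, 8, 2, 3, 5, 1, 6, 7, 0, 4]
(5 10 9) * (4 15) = [0, 1, 2, 3, 15, 10, 6, 7, 8, 5, 9, 11, 12, 13, 14, 4] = (4 15)(5 10 9)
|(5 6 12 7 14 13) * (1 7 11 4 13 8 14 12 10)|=18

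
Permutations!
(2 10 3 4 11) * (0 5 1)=[5, 0, 10, 4, 11, 1, 6, 7, 8, 9, 3, 2]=(0 5 1)(2 10 3 4 11)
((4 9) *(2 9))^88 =(2 9 4)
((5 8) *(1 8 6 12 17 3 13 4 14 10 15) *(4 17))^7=(1 10 4 6 8 15 14 12 5)(3 13 17)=((1 8 5 6 12 4 14 10 15)(3 13 17))^7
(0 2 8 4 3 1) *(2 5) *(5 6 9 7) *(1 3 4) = (0 6 9 7 5 2 8 1) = [6, 0, 8, 3, 4, 2, 9, 5, 1, 7]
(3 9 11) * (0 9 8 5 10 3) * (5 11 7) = (0 9 7 5 10 3 8 11) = [9, 1, 2, 8, 4, 10, 6, 5, 11, 7, 3, 0]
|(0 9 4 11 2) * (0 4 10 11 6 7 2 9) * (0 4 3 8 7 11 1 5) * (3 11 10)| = 6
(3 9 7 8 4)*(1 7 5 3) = (1 7 8 4)(3 9 5) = [0, 7, 2, 9, 1, 3, 6, 8, 4, 5]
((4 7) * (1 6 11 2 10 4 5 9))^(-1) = (1 9 5 7 4 10 2 11 6)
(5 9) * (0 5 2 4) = (0 5 9 2 4) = [5, 1, 4, 3, 0, 9, 6, 7, 8, 2]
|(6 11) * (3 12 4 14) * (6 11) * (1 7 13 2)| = 4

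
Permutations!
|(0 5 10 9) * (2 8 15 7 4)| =|(0 5 10 9)(2 8 15 7 4)| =20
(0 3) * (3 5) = (0 5 3) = [5, 1, 2, 0, 4, 3]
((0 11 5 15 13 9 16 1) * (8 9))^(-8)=((0 11 5 15 13 8 9 16 1))^(-8)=(0 11 5 15 13 8 9 16 1)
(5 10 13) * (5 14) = (5 10 13 14) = [0, 1, 2, 3, 4, 10, 6, 7, 8, 9, 13, 11, 12, 14, 5]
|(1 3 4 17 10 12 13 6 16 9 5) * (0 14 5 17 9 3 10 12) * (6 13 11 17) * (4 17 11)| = |(0 14 5 1 10)(3 17 12 4 9 6 16)| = 35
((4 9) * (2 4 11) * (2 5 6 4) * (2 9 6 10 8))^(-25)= (2 8 10 5 11 9)(4 6)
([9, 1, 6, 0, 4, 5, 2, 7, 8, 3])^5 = (0 3 9)(2 6)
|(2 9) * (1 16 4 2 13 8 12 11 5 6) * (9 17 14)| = |(1 16 4 2 17 14 9 13 8 12 11 5 6)| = 13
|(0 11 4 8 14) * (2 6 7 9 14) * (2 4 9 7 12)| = |(0 11 9 14)(2 6 12)(4 8)| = 12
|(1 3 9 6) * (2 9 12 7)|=|(1 3 12 7 2 9 6)|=7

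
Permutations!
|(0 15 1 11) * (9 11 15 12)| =|(0 12 9 11)(1 15)| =4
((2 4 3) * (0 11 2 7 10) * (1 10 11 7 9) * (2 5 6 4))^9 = (0 10 1 9 3 4 6 5 11 7)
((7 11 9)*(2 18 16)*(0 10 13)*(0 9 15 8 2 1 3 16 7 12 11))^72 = ((0 10 13 9 12 11 15 8 2 18 7)(1 3 16))^72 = (0 15 10 8 13 2 9 18 12 7 11)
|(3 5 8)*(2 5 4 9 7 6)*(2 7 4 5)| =6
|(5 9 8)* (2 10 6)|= |(2 10 6)(5 9 8)|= 3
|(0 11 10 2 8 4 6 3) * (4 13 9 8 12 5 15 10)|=15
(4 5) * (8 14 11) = (4 5)(8 14 11) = [0, 1, 2, 3, 5, 4, 6, 7, 14, 9, 10, 8, 12, 13, 11]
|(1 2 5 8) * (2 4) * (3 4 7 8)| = |(1 7 8)(2 5 3 4)| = 12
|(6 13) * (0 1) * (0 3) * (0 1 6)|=|(0 6 13)(1 3)|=6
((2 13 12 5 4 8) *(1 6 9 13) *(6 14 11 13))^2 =(1 11 12 4 2 14 13 5 8)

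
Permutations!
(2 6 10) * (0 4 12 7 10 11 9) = [4, 1, 6, 3, 12, 5, 11, 10, 8, 0, 2, 9, 7] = (0 4 12 7 10 2 6 11 9)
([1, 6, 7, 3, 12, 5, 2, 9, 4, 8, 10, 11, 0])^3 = [2, 7, 8, 3, 1, 5, 9, 4, 0, 12, 10, 11, 6]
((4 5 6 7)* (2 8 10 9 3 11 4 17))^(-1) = (2 17 7 6 5 4 11 3 9 10 8)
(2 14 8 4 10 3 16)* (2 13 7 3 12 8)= [0, 1, 14, 16, 10, 5, 6, 3, 4, 9, 12, 11, 8, 7, 2, 15, 13]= (2 14)(3 16 13 7)(4 10 12 8)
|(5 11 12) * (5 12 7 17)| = 4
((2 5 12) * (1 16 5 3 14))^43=(1 16 5 12 2 3 14)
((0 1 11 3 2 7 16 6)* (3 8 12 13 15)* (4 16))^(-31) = (0 2 8 16 15 1 7 12 6 3 11 4 13)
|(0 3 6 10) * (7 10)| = 5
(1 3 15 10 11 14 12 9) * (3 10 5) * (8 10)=(1 8 10 11 14 12 9)(3 15 5)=[0, 8, 2, 15, 4, 3, 6, 7, 10, 1, 11, 14, 9, 13, 12, 5]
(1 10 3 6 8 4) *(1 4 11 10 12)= [0, 12, 2, 6, 4, 5, 8, 7, 11, 9, 3, 10, 1]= (1 12)(3 6 8 11 10)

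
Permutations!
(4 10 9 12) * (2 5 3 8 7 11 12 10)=(2 5 3 8 7 11 12 4)(9 10)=[0, 1, 5, 8, 2, 3, 6, 11, 7, 10, 9, 12, 4]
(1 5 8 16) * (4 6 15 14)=(1 5 8 16)(4 6 15 14)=[0, 5, 2, 3, 6, 8, 15, 7, 16, 9, 10, 11, 12, 13, 4, 14, 1]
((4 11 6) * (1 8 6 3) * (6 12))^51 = ((1 8 12 6 4 11 3))^51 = (1 12 4 3 8 6 11)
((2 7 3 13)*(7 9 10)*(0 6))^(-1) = ((0 6)(2 9 10 7 3 13))^(-1) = (0 6)(2 13 3 7 10 9)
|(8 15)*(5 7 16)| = 6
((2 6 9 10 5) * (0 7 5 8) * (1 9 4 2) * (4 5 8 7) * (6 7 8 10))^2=((0 4 2 7 10 8)(1 9 6 5))^2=(0 2 10)(1 6)(4 7 8)(5 9)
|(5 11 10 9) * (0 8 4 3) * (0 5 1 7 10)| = |(0 8 4 3 5 11)(1 7 10 9)| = 12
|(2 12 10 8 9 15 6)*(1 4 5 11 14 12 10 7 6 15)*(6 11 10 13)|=12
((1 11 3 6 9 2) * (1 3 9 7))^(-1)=((1 11 9 2 3 6 7))^(-1)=(1 7 6 3 2 9 11)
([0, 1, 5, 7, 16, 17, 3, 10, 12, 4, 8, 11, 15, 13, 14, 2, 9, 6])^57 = (2 8 3 5 12 7 17 15 10 6)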